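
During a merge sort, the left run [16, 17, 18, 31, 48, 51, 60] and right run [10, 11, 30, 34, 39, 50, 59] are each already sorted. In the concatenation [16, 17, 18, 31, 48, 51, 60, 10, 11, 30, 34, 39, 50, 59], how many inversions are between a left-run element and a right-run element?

There are 27 cross-inversions.

For each element r of the right run, count left-run elements greater than r:
r = 10: 16, 17, 18, 31, 48, 51, 60 → 7
r = 11: 16, 17, 18, 31, 48, 51, 60 → 7
r = 30: 31, 48, 51, 60 → 4
r = 34: 48, 51, 60 → 3
r = 39: 48, 51, 60 → 3
r = 50: 51, 60 → 2
r = 59: 60 → 1
Cross-inversions: 7 + 7 + 4 + 3 + 3 + 2 + 1 = 27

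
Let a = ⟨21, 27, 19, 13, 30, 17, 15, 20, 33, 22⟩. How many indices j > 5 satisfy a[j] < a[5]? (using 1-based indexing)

4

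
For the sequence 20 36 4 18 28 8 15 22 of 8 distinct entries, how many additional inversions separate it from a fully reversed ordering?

13 inversions short

Maximum inversions for 8 distinct elements is C(8, 2) = 8·7/2 = 28.
Current inversions — for each element, count later smaller elements:
20: 4
36: 6
4: 0
18: 2
28: 3
8: 0
15: 0
22: 0
Current total: 4 + 6 + 0 + 2 + 3 + 0 + 0 + 0 = 15
Shortfall: 28 − 15 = 13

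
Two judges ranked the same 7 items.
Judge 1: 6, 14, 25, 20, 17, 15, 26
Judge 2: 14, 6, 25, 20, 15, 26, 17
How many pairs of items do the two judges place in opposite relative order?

Assign each item its position (1..7) in the first ordering, then rewrite the second ordering as that position sequence:
positions: 6→1, 14→2, 25→3, 20→4, 17→5, 15→6, 26→7
second ordering as positions: [2, 1, 3, 4, 6, 7, 5]
Discordant pairs = inversions in this position sequence.
2: 1 → 1
1: 0
3: 0
4: 0
6: 5 → 1
7: 5 → 1
5: 0
Total: 1 + 0 + 0 + 0 + 1 + 1 + 0 = 3

3 discordant pairs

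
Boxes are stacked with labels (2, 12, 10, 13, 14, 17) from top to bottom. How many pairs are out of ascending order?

1 inversion

Listing every pair i<j with a[i]>a[j] (using 1-based positions):
(2,3): 12 > 10
That's 1 pair.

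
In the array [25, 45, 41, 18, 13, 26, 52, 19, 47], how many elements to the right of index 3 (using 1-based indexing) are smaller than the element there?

The element at index 3 is 41.
Elements after it: 18, 13, 26, 52, 19, 47
Those smaller than 41: 18, 13, 26, 19

4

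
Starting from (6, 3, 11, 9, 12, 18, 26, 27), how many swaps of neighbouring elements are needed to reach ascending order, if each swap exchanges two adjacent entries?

Minimum adjacent swaps = number of inversions (each swap of adjacent out-of-order elements removes one inversion and no swap can remove more).
Count inversions — for each element, later elements that are smaller:
6: 3 → 1
3: none → 0
11: 9 → 1
9: none → 0
12: none → 0
18: none → 0
26: none → 0
27: none → 0
Total inversions: 1 + 0 + 1 + 0 + 0 + 0 + 0 + 0 = 2

There are 2 swaps.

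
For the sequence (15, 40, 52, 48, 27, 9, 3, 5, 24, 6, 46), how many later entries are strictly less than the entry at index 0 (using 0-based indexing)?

4

The element at index 0 is 15.
Elements after it: 40, 52, 48, 27, 9, 3, 5, 24, 6, 46
Those smaller than 15: 9, 3, 5, 6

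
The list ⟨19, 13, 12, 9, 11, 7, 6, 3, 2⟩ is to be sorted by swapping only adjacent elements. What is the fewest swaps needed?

35

Each adjacent swap fixes exactly one inversion, so the minimum swap count equals the number of inversions.
Count inversions — for each element, later elements that are smaller:
19: 13, 12, 9, 11, 7, 6, 3, 2 → 8
13: 12, 9, 11, 7, 6, 3, 2 → 7
12: 9, 11, 7, 6, 3, 2 → 6
9: 7, 6, 3, 2 → 4
11: 7, 6, 3, 2 → 4
7: 6, 3, 2 → 3
6: 3, 2 → 2
3: 2 → 1
2: none → 0
Total inversions: 8 + 7 + 6 + 4 + 4 + 3 + 2 + 1 + 0 = 35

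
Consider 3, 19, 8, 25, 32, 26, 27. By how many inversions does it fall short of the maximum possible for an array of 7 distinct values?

Maximum inversions for 7 distinct elements is C(7, 2) = 7·6/2 = 21.
Current inversions — for each element, count later smaller elements:
3: 0
19: 1
8: 0
25: 0
32: 2
26: 0
27: 0
Current total: 0 + 1 + 0 + 0 + 2 + 0 + 0 = 3
Shortfall: 21 − 3 = 18

18 inversions short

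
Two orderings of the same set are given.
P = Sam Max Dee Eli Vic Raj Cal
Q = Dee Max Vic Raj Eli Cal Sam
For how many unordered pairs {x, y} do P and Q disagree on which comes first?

9

Assign each item its position (1..7) in the first ordering, then rewrite the second ordering as that position sequence:
positions: Sam→1, Max→2, Dee→3, Eli→4, Vic→5, Raj→6, Cal→7
second ordering as positions: [3, 2, 5, 6, 4, 7, 1]
Discordant pairs = inversions in this position sequence.
3: 2, 1 → 2
2: 1 → 1
5: 4, 1 → 2
6: 4, 1 → 2
4: 1 → 1
7: 1 → 1
1: 0
Total: 2 + 1 + 2 + 2 + 1 + 1 + 0 = 9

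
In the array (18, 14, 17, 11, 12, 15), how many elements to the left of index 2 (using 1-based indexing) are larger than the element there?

1 such element

The element at index 2 is 14.
Elements before it: 18
Those larger than 14: 18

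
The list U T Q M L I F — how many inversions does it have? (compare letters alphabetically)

There are 21 inversions.

Count, for each position, how many later elements it exceeds:
U → T, Q, M, L, I, F → 6
T → Q, M, L, I, F → 5
Q → M, L, I, F → 4
M → L, I, F → 3
L → I, F → 2
I → F → 1
F → none → 0
Sum: 6 + 5 + 4 + 3 + 2 + 1 + 0 = 21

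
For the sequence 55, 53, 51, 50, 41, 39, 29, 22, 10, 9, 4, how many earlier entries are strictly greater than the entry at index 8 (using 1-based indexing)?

7 such elements

The element at index 8 is 22.
Elements before it: 55, 53, 51, 50, 41, 39, 29
Those larger than 22: 55, 53, 51, 50, 41, 39, 29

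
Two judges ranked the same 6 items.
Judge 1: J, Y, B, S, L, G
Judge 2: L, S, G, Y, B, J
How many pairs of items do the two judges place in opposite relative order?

12

Assign each item its position (1..6) in the first ordering, then rewrite the second ordering as that position sequence:
positions: J→1, Y→2, B→3, S→4, L→5, G→6
second ordering as positions: [5, 4, 6, 2, 3, 1]
Discordant pairs = inversions in this position sequence.
5: 4, 2, 3, 1 → 4
4: 2, 3, 1 → 3
6: 2, 3, 1 → 3
2: 1 → 1
3: 1 → 1
1: 0
Total: 4 + 3 + 3 + 1 + 1 + 0 = 12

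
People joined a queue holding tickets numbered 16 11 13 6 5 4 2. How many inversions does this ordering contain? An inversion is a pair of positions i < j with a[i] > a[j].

20 inversions

Element-by-element contributions:
16: 6
11: 4
13: 4
6: 3
5: 2
4: 1
2: 0
Sum: 6 + 4 + 4 + 3 + 2 + 1 + 0 = 20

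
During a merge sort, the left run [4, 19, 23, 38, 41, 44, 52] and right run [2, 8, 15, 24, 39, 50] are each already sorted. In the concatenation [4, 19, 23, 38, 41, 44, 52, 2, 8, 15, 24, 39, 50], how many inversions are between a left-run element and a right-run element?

27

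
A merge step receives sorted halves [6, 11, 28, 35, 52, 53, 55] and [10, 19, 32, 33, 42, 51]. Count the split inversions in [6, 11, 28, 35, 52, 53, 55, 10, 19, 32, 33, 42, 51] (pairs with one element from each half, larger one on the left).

Count, for every r in R, how many entries of L exceed r:
r = 10: 11, 28, 35, 52, 53, 55 → 6
r = 19: 28, 35, 52, 53, 55 → 5
r = 32: 35, 52, 53, 55 → 4
r = 33: 35, 52, 53, 55 → 4
r = 42: 52, 53, 55 → 3
r = 51: 52, 53, 55 → 3
Cross-inversions: 6 + 5 + 4 + 4 + 3 + 3 = 25

25 cross-inversions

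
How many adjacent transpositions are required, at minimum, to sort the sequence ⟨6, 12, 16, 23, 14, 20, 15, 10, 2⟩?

Minimum adjacent swaps = number of inversions (each swap of adjacent out-of-order elements removes one inversion and no swap can remove more).
Count inversions — for each element, later elements that are smaller:
6: 2 → 1
12: 10, 2 → 2
16: 14, 15, 10, 2 → 4
23: 14, 20, 15, 10, 2 → 5
14: 10, 2 → 2
20: 15, 10, 2 → 3
15: 10, 2 → 2
10: 2 → 1
2: none → 0
Total inversions: 1 + 2 + 4 + 5 + 2 + 3 + 2 + 1 + 0 = 20

There are 20 adjacent swaps.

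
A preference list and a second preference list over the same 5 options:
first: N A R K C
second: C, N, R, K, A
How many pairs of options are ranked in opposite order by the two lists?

Assign each item its position (1..5) in the first ordering, then rewrite the second ordering as that position sequence:
positions: N→1, A→2, R→3, K→4, C→5
second ordering as positions: [5, 1, 3, 4, 2]
Discordant pairs = inversions in this position sequence.
5: 1, 3, 4, 2 → 4
1: 0
3: 2 → 1
4: 2 → 1
2: 0
Total: 4 + 0 + 1 + 1 + 0 = 6

Pairs: 6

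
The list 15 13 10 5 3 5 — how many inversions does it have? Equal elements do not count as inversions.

Inversions: 13

Element-by-element contributions:
15: 5
13: 4
10: 3
5: 1
3: 0
5: 0
Sum: 5 + 4 + 3 + 1 + 0 + 0 = 13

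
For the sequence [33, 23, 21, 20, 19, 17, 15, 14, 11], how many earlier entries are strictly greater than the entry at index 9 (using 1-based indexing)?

The element at index 9 is 11.
Elements before it: 33, 23, 21, 20, 19, 17, 15, 14
Those larger than 11: 33, 23, 21, 20, 19, 17, 15, 14

8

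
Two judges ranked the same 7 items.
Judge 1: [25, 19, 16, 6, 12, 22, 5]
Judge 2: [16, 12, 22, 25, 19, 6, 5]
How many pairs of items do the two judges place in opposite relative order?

Discordant pairs: 8

Assign each item its position (1..7) in the first ordering, then rewrite the second ordering as that position sequence:
positions: 25→1, 19→2, 16→3, 6→4, 12→5, 22→6, 5→7
second ordering as positions: [3, 5, 6, 1, 2, 4, 7]
Discordant pairs = inversions in this position sequence.
3: 1, 2 → 2
5: 1, 2, 4 → 3
6: 1, 2, 4 → 3
1: 0
2: 0
4: 0
7: 0
Total: 2 + 3 + 3 + 0 + 0 + 0 + 0 = 8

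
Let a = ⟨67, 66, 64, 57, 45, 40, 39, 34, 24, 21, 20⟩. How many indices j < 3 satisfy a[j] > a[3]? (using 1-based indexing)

2

The element at index 3 is 64.
Elements before it: 67, 66
Those larger than 64: 67, 66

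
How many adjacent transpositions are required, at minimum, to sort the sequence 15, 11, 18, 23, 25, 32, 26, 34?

There are 2 adjacent swaps.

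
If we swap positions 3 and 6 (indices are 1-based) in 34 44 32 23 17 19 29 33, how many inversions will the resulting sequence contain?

15

Positions 3 and 6 hold 32 and 19; after swapping, the array is [34, 44, 19, 23, 17, 32, 29, 33].
For each element, count later entries that are smaller:
34 → 19, 23, 17, 32, 29, 33 → 6
44 → 19, 23, 17, 32, 29, 33 → 6
19 → 17 → 1
23 → 17 → 1
17 → none → 0
32 → 29 → 1
29 → none → 0
33 → none → 0
Sum: 6 + 6 + 1 + 1 + 0 + 1 + 0 + 0 = 15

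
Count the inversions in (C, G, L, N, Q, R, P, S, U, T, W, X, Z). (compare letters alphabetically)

Out-of-order pairs: 3

Count, for each position, how many later elements it exceeds:
C: 0
G: 0
L: 0
N: 0
Q: 1
R: 1
P: 0
S: 0
U: 1
T: 0
W: 0
X: 0
Z: 0
Sum: 0 + 0 + 0 + 0 + 1 + 1 + 0 + 0 + 1 + 0 + 0 + 0 + 0 = 3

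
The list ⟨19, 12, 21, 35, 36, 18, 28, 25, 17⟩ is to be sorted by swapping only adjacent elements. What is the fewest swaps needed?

There are 17 swaps.

Each adjacent swap fixes exactly one inversion, so the minimum swap count equals the number of inversions.
Count inversions — for each element, later elements that are smaller:
19: 12, 18, 17 → 3
12: none → 0
21: 18, 17 → 2
35: 18, 28, 25, 17 → 4
36: 18, 28, 25, 17 → 4
18: 17 → 1
28: 25, 17 → 2
25: 17 → 1
17: none → 0
Total inversions: 3 + 0 + 2 + 4 + 4 + 1 + 2 + 1 + 0 = 17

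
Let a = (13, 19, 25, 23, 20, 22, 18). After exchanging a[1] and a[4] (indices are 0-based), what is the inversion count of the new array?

11

Positions 1 and 4 hold 19 and 20; after swapping, the array is [13, 20, 25, 23, 19, 22, 18].
Element-by-element contributions:
13: 0
20: 2
25: 4
23: 3
19: 1
22: 1
18: 0
Sum: 0 + 2 + 4 + 3 + 1 + 1 + 0 = 11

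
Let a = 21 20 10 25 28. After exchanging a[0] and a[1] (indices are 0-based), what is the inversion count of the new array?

Positions 0 and 1 hold 21 and 20; after swapping, the array is [20, 21, 10, 25, 28].
Element-by-element contributions:
20: 1
21: 1
10: 0
25: 0
28: 0
Sum: 1 + 1 + 0 + 0 + 0 = 2

2 inversions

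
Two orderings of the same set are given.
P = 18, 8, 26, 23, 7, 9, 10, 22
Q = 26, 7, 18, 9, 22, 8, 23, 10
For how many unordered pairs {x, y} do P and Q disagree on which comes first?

Assign each item its position (1..8) in the first ordering, then rewrite the second ordering as that position sequence:
positions: 18→1, 8→2, 26→3, 23→4, 7→5, 9→6, 10→7, 22→8
second ordering as positions: [3, 5, 1, 6, 8, 2, 4, 7]
Discordant pairs = inversions in this position sequence.
3: 1, 2 → 2
5: 1, 2, 4 → 3
1: 0
6: 2, 4 → 2
8: 2, 4, 7 → 3
2: 0
4: 0
7: 0
Total: 2 + 3 + 0 + 2 + 3 + 0 + 0 + 0 = 10

10 disagreeing pairs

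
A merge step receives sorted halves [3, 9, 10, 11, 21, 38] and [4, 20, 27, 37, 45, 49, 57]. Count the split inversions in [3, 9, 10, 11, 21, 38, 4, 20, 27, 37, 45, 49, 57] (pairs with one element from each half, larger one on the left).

For each element r of the right run, count left-run elements greater than r:
r = 4: 9, 10, 11, 21, 38 → 5
r = 20: 21, 38 → 2
r = 27: 38 → 1
r = 37: 38 → 1
r = 45: none → 0
r = 49: none → 0
r = 57: none → 0
Cross-inversions: 5 + 2 + 1 + 1 + 0 + 0 + 0 = 9

9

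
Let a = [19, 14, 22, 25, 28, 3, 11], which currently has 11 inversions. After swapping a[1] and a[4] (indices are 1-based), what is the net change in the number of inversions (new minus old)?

+3

Positions 1 and 4 hold 19 and 25; after swapping, the array is [25, 14, 22, 19, 28, 3, 11].
Element-by-element contributions:
25 → 14, 22, 19, 3, 11 → 5
14 → 3, 11 → 2
22 → 19, 3, 11 → 3
19 → 3, 11 → 2
28 → 3, 11 → 2
3 → none → 0
11 → none → 0
Sum: 5 + 2 + 3 + 2 + 2 + 0 + 0 = 14
Change: 14 − 11 = +3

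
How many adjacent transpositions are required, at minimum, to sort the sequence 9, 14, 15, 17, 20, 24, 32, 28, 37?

1 adjacent swap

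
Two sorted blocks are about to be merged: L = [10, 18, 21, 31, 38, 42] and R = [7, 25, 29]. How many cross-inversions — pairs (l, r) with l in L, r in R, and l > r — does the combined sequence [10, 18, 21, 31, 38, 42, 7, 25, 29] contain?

Count, for every r in R, how many entries of L exceed r:
r = 7: 10, 18, 21, 31, 38, 42 → 6
r = 25: 31, 38, 42 → 3
r = 29: 31, 38, 42 → 3
Cross-inversions: 6 + 3 + 3 = 12

Cross-inversions: 12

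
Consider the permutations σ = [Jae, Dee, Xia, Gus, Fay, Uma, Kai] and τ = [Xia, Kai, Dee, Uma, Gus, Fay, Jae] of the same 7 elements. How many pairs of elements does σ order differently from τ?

13 discordant pairs

Assign each item its position (1..7) in the first ordering, then rewrite the second ordering as that position sequence:
positions: Jae→1, Dee→2, Xia→3, Gus→4, Fay→5, Uma→6, Kai→7
second ordering as positions: [3, 7, 2, 6, 4, 5, 1]
Discordant pairs = inversions in this position sequence.
3: 2, 1 → 2
7: 2, 6, 4, 5, 1 → 5
2: 1 → 1
6: 4, 5, 1 → 3
4: 1 → 1
5: 1 → 1
1: 0
Total: 2 + 5 + 1 + 3 + 1 + 1 + 0 = 13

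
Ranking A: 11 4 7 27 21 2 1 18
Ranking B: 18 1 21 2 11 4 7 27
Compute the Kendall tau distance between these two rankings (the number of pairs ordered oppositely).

Assign each item its position (1..8) in the first ordering, then rewrite the second ordering as that position sequence:
positions: 11→1, 4→2, 7→3, 27→4, 21→5, 2→6, 1→7, 18→8
second ordering as positions: [8, 7, 5, 6, 1, 2, 3, 4]
Discordant pairs = inversions in this position sequence.
8: 7, 5, 6, 1, 2, 3, 4 → 7
7: 5, 6, 1, 2, 3, 4 → 6
5: 1, 2, 3, 4 → 4
6: 1, 2, 3, 4 → 4
1: 0
2: 0
3: 0
4: 0
Total: 7 + 6 + 4 + 4 + 0 + 0 + 0 + 0 = 21

21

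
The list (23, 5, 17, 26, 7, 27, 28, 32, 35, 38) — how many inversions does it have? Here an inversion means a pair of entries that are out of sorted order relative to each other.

5 inversions

Sweep left to right; for each value list the smaller values that follow it:
23 → 5, 17, 7 → 3
5 → none → 0
17 → 7 → 1
26 → 7 → 1
7 → none → 0
27 → none → 0
28 → none → 0
32 → none → 0
35 → none → 0
38 → none → 0
Sum: 3 + 0 + 1 + 1 + 0 + 0 + 0 + 0 + 0 + 0 = 5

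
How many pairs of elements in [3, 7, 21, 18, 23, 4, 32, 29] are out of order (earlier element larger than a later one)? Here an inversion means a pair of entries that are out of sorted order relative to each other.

6 inversions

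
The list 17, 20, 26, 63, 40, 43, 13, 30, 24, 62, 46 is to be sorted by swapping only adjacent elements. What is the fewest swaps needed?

Each adjacent swap fixes exactly one inversion, so the minimum swap count equals the number of inversions.
Count inversions — for each element, later elements that are smaller:
17: 13 → 1
20: 13 → 1
26: 13, 24 → 2
63: 40, 43, 13, 30, 24, 62, 46 → 7
40: 13, 30, 24 → 3
43: 13, 30, 24 → 3
13: none → 0
30: 24 → 1
24: none → 0
62: 46 → 1
46: none → 0
Total inversions: 1 + 1 + 2 + 7 + 3 + 3 + 0 + 1 + 0 + 1 + 0 = 19

19 adjacent swaps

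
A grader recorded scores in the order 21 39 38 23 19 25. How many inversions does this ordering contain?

Count, for each position, how many later elements it exceeds:
21 → 19 → 1
39 → 38, 23, 19, 25 → 4
38 → 23, 19, 25 → 3
23 → 19 → 1
19 → none → 0
25 → none → 0
Sum: 1 + 4 + 3 + 1 + 0 + 0 = 9

There are 9 out-of-order pairs.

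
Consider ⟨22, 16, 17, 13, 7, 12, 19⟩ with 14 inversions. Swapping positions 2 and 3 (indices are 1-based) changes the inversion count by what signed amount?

+1

Positions 2 and 3 hold 16 and 17; after swapping, the array is [22, 17, 16, 13, 7, 12, 19].
For each element, count later entries that are smaller:
22 → 17, 16, 13, 7, 12, 19 → 6
17 → 16, 13, 7, 12 → 4
16 → 13, 7, 12 → 3
13 → 7, 12 → 2
7 → none → 0
12 → none → 0
19 → none → 0
Sum: 6 + 4 + 3 + 2 + 0 + 0 + 0 = 15
Change: 15 − 14 = +1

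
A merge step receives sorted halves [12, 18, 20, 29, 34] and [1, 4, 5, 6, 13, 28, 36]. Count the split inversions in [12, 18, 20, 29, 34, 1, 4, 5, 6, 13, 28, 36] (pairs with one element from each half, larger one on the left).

Take each right-half value and tally the left-half values above it:
r = 1: 12, 18, 20, 29, 34 → 5
r = 4: 12, 18, 20, 29, 34 → 5
r = 5: 12, 18, 20, 29, 34 → 5
r = 6: 12, 18, 20, 29, 34 → 5
r = 13: 18, 20, 29, 34 → 4
r = 28: 29, 34 → 2
r = 36: none → 0
Cross-inversions: 5 + 5 + 5 + 5 + 4 + 2 + 0 = 26

26 split inversions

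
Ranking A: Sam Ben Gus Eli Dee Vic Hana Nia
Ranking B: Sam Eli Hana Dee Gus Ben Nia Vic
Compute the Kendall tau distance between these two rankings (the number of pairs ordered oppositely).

10

Assign each item its position (1..8) in the first ordering, then rewrite the second ordering as that position sequence:
positions: Sam→1, Ben→2, Gus→3, Eli→4, Dee→5, Vic→6, Hana→7, Nia→8
second ordering as positions: [1, 4, 7, 5, 3, 2, 8, 6]
Discordant pairs = inversions in this position sequence.
1: 0
4: 3, 2 → 2
7: 5, 3, 2, 6 → 4
5: 3, 2 → 2
3: 2 → 1
2: 0
8: 6 → 1
6: 0
Total: 0 + 2 + 4 + 2 + 1 + 0 + 1 + 0 = 10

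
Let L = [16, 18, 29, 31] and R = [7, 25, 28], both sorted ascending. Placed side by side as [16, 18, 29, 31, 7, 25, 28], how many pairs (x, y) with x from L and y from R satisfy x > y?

Cross-inversions: 8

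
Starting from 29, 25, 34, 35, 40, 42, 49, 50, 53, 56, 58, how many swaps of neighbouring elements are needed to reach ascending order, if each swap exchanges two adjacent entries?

1

The minimum number of adjacent swaps to sort an array equals its inversion count, since every such swap removes exactly one inversion.
Count inversions — for each element, later elements that are smaller:
29: 25 → 1
25: none → 0
34: none → 0
35: none → 0
40: none → 0
42: none → 0
49: none → 0
50: none → 0
53: none → 0
56: none → 0
58: none → 0
Total inversions: 1 + 0 + 0 + 0 + 0 + 0 + 0 + 0 + 0 + 0 + 0 = 1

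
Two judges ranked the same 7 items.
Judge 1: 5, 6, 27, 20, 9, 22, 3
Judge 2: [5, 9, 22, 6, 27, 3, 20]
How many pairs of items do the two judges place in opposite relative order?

7

Assign each item its position (1..7) in the first ordering, then rewrite the second ordering as that position sequence:
positions: 5→1, 6→2, 27→3, 20→4, 9→5, 22→6, 3→7
second ordering as positions: [1, 5, 6, 2, 3, 7, 4]
Discordant pairs = inversions in this position sequence.
1: 0
5: 2, 3, 4 → 3
6: 2, 3, 4 → 3
2: 0
3: 0
7: 4 → 1
4: 0
Total: 0 + 3 + 3 + 0 + 0 + 1 + 0 = 7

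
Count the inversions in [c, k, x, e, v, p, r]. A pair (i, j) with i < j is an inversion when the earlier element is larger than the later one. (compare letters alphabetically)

7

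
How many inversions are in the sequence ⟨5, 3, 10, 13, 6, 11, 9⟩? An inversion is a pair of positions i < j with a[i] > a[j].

Inversions: 7

Listing every pair i<j with a[i]>a[j] (using 0-based positions):
(0,1): 5 > 3
(2,4): 10 > 6
(2,6): 10 > 9
(3,4): 13 > 6
(3,5): 13 > 11
(3,6): 13 > 9
(5,6): 11 > 9
That's 7 pairs.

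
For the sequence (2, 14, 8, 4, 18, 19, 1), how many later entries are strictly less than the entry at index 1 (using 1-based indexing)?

1

The element at index 1 is 2.
Elements after it: 14, 8, 4, 18, 19, 1
Those smaller than 2: 1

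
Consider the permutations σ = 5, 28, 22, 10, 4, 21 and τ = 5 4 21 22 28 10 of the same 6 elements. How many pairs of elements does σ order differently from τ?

7

Assign each item its position (1..6) in the first ordering, then rewrite the second ordering as that position sequence:
positions: 5→1, 28→2, 22→3, 10→4, 4→5, 21→6
second ordering as positions: [1, 5, 6, 3, 2, 4]
Discordant pairs = inversions in this position sequence.
1: 0
5: 3, 2, 4 → 3
6: 3, 2, 4 → 3
3: 2 → 1
2: 0
4: 0
Total: 0 + 3 + 3 + 1 + 0 + 0 = 7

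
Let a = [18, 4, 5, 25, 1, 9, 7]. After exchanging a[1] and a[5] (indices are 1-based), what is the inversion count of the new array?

Positions 1 and 5 hold 18 and 1; after swapping, the array is [1, 4, 5, 25, 18, 9, 7].
Element-by-element contributions:
1 → none → 0
4 → none → 0
5 → none → 0
25 → 18, 9, 7 → 3
18 → 9, 7 → 2
9 → 7 → 1
7 → none → 0
Sum: 0 + 0 + 0 + 3 + 2 + 1 + 0 = 6

6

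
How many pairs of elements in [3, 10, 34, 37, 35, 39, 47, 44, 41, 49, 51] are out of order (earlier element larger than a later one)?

For each element, count later entries that are smaller:
3 → none → 0
10 → none → 0
34 → none → 0
37 → 35 → 1
35 → none → 0
39 → none → 0
47 → 44, 41 → 2
44 → 41 → 1
41 → none → 0
49 → none → 0
51 → none → 0
Sum: 0 + 0 + 0 + 1 + 0 + 0 + 2 + 1 + 0 + 0 + 0 = 4

4 inversions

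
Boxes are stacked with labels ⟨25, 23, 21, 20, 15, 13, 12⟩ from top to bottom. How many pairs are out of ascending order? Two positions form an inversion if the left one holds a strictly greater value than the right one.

Count, for each position, how many later elements it exceeds:
25 → 23, 21, 20, 15, 13, 12 → 6
23 → 21, 20, 15, 13, 12 → 5
21 → 20, 15, 13, 12 → 4
20 → 15, 13, 12 → 3
15 → 13, 12 → 2
13 → 12 → 1
12 → none → 0
Sum: 6 + 5 + 4 + 3 + 2 + 1 + 0 = 21

There are 21 inversions.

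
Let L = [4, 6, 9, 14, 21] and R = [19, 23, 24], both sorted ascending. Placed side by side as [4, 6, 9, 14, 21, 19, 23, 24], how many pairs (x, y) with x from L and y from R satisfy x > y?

Take each right-half value and tally the left-half values above it:
r = 19: 21 → 1
r = 23: none → 0
r = 24: none → 0
Cross-inversions: 1 + 0 + 0 = 1

1 split inversion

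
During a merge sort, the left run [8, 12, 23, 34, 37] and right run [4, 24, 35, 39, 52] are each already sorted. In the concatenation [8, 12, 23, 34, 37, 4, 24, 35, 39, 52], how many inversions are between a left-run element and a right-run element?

For each element r of the right run, count left-run elements greater than r:
r = 4: 8, 12, 23, 34, 37 → 5
r = 24: 34, 37 → 2
r = 35: 37 → 1
r = 39: none → 0
r = 52: none → 0
Cross-inversions: 5 + 2 + 1 + 0 + 0 = 8

8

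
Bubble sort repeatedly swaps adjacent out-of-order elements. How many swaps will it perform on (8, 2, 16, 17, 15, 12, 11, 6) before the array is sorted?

The minimum number of adjacent swaps to sort an array equals its inversion count, since every such swap removes exactly one inversion.
Count inversions — for each element, later elements that are smaller:
8: 2, 6 → 2
2: none → 0
16: 15, 12, 11, 6 → 4
17: 15, 12, 11, 6 → 4
15: 12, 11, 6 → 3
12: 11, 6 → 2
11: 6 → 1
6: none → 0
Total inversions: 2 + 0 + 4 + 4 + 3 + 2 + 1 + 0 = 16

16 adjacent swaps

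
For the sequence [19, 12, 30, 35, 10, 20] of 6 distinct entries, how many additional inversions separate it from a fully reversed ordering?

Maximum inversions for 6 distinct elements is C(6, 2) = 6·5/2 = 15.
Current inversions — for each element, count later smaller elements:
19: 2
12: 1
30: 2
35: 2
10: 0
20: 0
Current total: 2 + 1 + 2 + 2 + 0 + 0 = 7
Shortfall: 15 − 7 = 8

8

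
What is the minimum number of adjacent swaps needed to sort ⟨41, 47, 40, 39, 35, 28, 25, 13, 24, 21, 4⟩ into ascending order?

52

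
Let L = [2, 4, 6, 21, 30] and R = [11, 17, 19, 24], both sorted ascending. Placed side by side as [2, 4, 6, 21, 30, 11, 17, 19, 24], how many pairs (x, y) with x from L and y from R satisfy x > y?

Count, for every r in R, how many entries of L exceed r:
r = 11: 21, 30 → 2
r = 17: 21, 30 → 2
r = 19: 21, 30 → 2
r = 24: 30 → 1
Cross-inversions: 2 + 2 + 2 + 1 = 7

7 cross-inversions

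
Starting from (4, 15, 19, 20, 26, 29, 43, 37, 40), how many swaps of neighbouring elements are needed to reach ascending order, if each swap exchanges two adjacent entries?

Minimum adjacent swaps = number of inversions (each swap of adjacent out-of-order elements removes one inversion and no swap can remove more).
Count inversions — for each element, later elements that are smaller:
4: none → 0
15: none → 0
19: none → 0
20: none → 0
26: none → 0
29: none → 0
43: 37, 40 → 2
37: none → 0
40: none → 0
Total inversions: 0 + 0 + 0 + 0 + 0 + 0 + 2 + 0 + 0 = 2

2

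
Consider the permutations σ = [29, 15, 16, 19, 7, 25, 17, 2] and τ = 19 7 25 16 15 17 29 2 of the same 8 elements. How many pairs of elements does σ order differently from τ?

13

Assign each item its position (1..8) in the first ordering, then rewrite the second ordering as that position sequence:
positions: 29→1, 15→2, 16→3, 19→4, 7→5, 25→6, 17→7, 2→8
second ordering as positions: [4, 5, 6, 3, 2, 7, 1, 8]
Discordant pairs = inversions in this position sequence.
4: 3, 2, 1 → 3
5: 3, 2, 1 → 3
6: 3, 2, 1 → 3
3: 2, 1 → 2
2: 1 → 1
7: 1 → 1
1: 0
8: 0
Total: 3 + 3 + 3 + 2 + 1 + 1 + 0 + 0 = 13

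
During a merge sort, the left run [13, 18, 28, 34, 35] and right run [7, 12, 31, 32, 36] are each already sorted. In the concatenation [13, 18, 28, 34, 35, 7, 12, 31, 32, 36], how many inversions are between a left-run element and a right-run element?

Count, for every r in R, how many entries of L exceed r:
r = 7: 13, 18, 28, 34, 35 → 5
r = 12: 13, 18, 28, 34, 35 → 5
r = 31: 34, 35 → 2
r = 32: 34, 35 → 2
r = 36: none → 0
Cross-inversions: 5 + 5 + 2 + 2 + 0 = 14

14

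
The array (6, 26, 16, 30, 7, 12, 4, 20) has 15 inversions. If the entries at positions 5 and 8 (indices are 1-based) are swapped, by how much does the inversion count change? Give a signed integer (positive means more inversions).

+3

Positions 5 and 8 hold 7 and 20; after swapping, the array is [6, 26, 16, 30, 20, 12, 4, 7].
For each element, count later entries that are smaller:
6 → 4 → 1
26 → 16, 20, 12, 4, 7 → 5
16 → 12, 4, 7 → 3
30 → 20, 12, 4, 7 → 4
20 → 12, 4, 7 → 3
12 → 4, 7 → 2
4 → none → 0
7 → none → 0
Sum: 1 + 5 + 3 + 4 + 3 + 2 + 0 + 0 = 18
Change: 18 − 15 = +3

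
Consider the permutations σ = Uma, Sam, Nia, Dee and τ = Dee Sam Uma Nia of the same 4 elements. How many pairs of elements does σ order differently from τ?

4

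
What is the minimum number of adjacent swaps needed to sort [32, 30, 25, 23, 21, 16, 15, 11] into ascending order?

28 adjacent swaps

Minimum adjacent swaps = number of inversions (each swap of adjacent out-of-order elements removes one inversion and no swap can remove more).
Count inversions — for each element, later elements that are smaller:
32: 30, 25, 23, 21, 16, 15, 11 → 7
30: 25, 23, 21, 16, 15, 11 → 6
25: 23, 21, 16, 15, 11 → 5
23: 21, 16, 15, 11 → 4
21: 16, 15, 11 → 3
16: 15, 11 → 2
15: 11 → 1
11: none → 0
Total inversions: 7 + 6 + 5 + 4 + 3 + 2 + 1 + 0 = 28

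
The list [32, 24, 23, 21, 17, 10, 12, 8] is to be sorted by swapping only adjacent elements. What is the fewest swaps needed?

27 swaps

Minimum adjacent swaps = number of inversions (each swap of adjacent out-of-order elements removes one inversion and no swap can remove more).
Count inversions — for each element, later elements that are smaller:
32: 24, 23, 21, 17, 10, 12, 8 → 7
24: 23, 21, 17, 10, 12, 8 → 6
23: 21, 17, 10, 12, 8 → 5
21: 17, 10, 12, 8 → 4
17: 10, 12, 8 → 3
10: 8 → 1
12: 8 → 1
8: none → 0
Total inversions: 7 + 6 + 5 + 4 + 3 + 1 + 1 + 0 = 27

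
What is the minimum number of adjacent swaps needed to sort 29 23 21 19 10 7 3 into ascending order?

Each adjacent swap fixes exactly one inversion, so the minimum swap count equals the number of inversions.
Count inversions — for each element, later elements that are smaller:
29: 23, 21, 19, 10, 7, 3 → 6
23: 21, 19, 10, 7, 3 → 5
21: 19, 10, 7, 3 → 4
19: 10, 7, 3 → 3
10: 7, 3 → 2
7: 3 → 1
3: none → 0
Total inversions: 6 + 5 + 4 + 3 + 2 + 1 + 0 = 21

21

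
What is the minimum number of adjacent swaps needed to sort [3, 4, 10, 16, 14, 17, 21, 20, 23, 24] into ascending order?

2 swaps

Minimum adjacent swaps = number of inversions (each swap of adjacent out-of-order elements removes one inversion and no swap can remove more).
Count inversions — for each element, later elements that are smaller:
3: none → 0
4: none → 0
10: none → 0
16: 14 → 1
14: none → 0
17: none → 0
21: 20 → 1
20: none → 0
23: none → 0
24: none → 0
Total inversions: 0 + 0 + 0 + 1 + 0 + 0 + 1 + 0 + 0 + 0 = 2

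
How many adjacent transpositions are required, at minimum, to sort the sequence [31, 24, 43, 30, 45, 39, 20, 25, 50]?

The minimum number of adjacent swaps to sort an array equals its inversion count, since every such swap removes exactly one inversion.
Count inversions — for each element, later elements that are smaller:
31: 24, 30, 20, 25 → 4
24: 20 → 1
43: 30, 39, 20, 25 → 4
30: 20, 25 → 2
45: 39, 20, 25 → 3
39: 20, 25 → 2
20: none → 0
25: none → 0
50: none → 0
Total inversions: 4 + 1 + 4 + 2 + 3 + 2 + 0 + 0 + 0 = 16

16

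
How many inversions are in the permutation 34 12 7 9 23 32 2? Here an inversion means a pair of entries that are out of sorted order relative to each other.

There are 13 inversions.

Count, for each position, how many later elements it exceeds:
34: 6
12: 3
7: 1
9: 1
23: 1
32: 1
2: 0
Sum: 6 + 3 + 1 + 1 + 1 + 1 + 0 = 13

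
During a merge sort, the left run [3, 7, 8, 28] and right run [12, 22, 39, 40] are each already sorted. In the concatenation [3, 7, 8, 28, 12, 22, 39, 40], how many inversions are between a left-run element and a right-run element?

2 cross-inversions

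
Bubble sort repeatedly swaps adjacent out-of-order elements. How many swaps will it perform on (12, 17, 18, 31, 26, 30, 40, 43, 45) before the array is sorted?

The minimum number of adjacent swaps to sort an array equals its inversion count, since every such swap removes exactly one inversion.
Count inversions — for each element, later elements that are smaller:
12: none → 0
17: none → 0
18: none → 0
31: 26, 30 → 2
26: none → 0
30: none → 0
40: none → 0
43: none → 0
45: none → 0
Total inversions: 0 + 0 + 0 + 2 + 0 + 0 + 0 + 0 + 0 = 2

There are 2 adjacent swaps.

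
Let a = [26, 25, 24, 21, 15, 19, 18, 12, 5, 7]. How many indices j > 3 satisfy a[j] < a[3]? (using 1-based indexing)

The element at index 3 is 24.
Elements after it: 21, 15, 19, 18, 12, 5, 7
Those smaller than 24: 21, 15, 19, 18, 12, 5, 7

7 such elements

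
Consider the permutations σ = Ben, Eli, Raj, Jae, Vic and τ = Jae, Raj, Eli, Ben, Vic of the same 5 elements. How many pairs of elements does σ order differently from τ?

6

Assign each item its position (1..5) in the first ordering, then rewrite the second ordering as that position sequence:
positions: Ben→1, Eli→2, Raj→3, Jae→4, Vic→5
second ordering as positions: [4, 3, 2, 1, 5]
Discordant pairs = inversions in this position sequence.
4: 3, 2, 1 → 3
3: 2, 1 → 2
2: 1 → 1
1: 0
5: 0
Total: 3 + 2 + 1 + 0 + 0 = 6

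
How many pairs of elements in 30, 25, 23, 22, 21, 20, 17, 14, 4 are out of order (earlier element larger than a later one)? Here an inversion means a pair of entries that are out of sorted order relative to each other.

There are 36 out-of-order pairs.

Element-by-element contributions:
30 → 25, 23, 22, 21, 20, 17, 14, 4 → 8
25 → 23, 22, 21, 20, 17, 14, 4 → 7
23 → 22, 21, 20, 17, 14, 4 → 6
22 → 21, 20, 17, 14, 4 → 5
21 → 20, 17, 14, 4 → 4
20 → 17, 14, 4 → 3
17 → 14, 4 → 2
14 → 4 → 1
4 → none → 0
Sum: 8 + 7 + 6 + 5 + 4 + 3 + 2 + 1 + 0 = 36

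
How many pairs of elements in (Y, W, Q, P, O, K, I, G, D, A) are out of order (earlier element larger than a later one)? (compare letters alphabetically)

Element-by-element contributions:
Y → W, Q, P, O, K, I, G, D, A → 9
W → Q, P, O, K, I, G, D, A → 8
Q → P, O, K, I, G, D, A → 7
P → O, K, I, G, D, A → 6
O → K, I, G, D, A → 5
K → I, G, D, A → 4
I → G, D, A → 3
G → D, A → 2
D → A → 1
A → none → 0
Sum: 9 + 8 + 7 + 6 + 5 + 4 + 3 + 2 + 1 + 0 = 45

There are 45 inversions.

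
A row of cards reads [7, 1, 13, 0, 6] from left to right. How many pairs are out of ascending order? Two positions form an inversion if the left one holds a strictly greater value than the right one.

Sweep left to right; for each value list the smaller values that follow it:
7: 3
1: 1
13: 2
0: 0
6: 0
Sum: 3 + 1 + 2 + 0 + 0 = 6

6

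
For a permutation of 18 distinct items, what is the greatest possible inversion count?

153

The maximum occurs when the array is in strictly decreasing order: every one of the C(18, 2) pairs is inverted.
C(18, 2) = 18·17/2 = 153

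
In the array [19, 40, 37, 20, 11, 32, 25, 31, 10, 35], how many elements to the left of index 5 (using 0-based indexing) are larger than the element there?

The element at index 5 is 32.
Elements before it: 19, 40, 37, 20, 11
Those larger than 32: 40, 37

2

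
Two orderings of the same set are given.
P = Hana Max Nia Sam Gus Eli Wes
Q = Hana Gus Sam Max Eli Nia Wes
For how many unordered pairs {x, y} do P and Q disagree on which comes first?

Assign each item its position (1..7) in the first ordering, then rewrite the second ordering as that position sequence:
positions: Hana→1, Max→2, Nia→3, Sam→4, Gus→5, Eli→6, Wes→7
second ordering as positions: [1, 5, 4, 2, 6, 3, 7]
Discordant pairs = inversions in this position sequence.
1: 0
5: 4, 2, 3 → 3
4: 2, 3 → 2
2: 0
6: 3 → 1
3: 0
7: 0
Total: 0 + 3 + 2 + 0 + 1 + 0 + 0 = 6

6 disagreeing pairs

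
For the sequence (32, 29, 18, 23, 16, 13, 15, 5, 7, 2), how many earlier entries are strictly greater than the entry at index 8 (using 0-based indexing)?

7 such elements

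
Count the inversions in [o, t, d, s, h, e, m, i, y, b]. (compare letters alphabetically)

Sweep left to right; for each value list the smaller values that follow it:
o: 6
t: 7
d: 1
s: 5
h: 2
e: 1
m: 2
i: 1
y: 1
b: 0
Sum: 6 + 7 + 1 + 5 + 2 + 1 + 2 + 1 + 1 + 0 = 26

Out-of-order pairs: 26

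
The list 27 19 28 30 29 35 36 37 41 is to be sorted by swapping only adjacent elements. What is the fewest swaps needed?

2

The minimum number of adjacent swaps to sort an array equals its inversion count, since every such swap removes exactly one inversion.
Count inversions — for each element, later elements that are smaller:
27: 19 → 1
19: none → 0
28: none → 0
30: 29 → 1
29: none → 0
35: none → 0
36: none → 0
37: none → 0
41: none → 0
Total inversions: 1 + 0 + 0 + 1 + 0 + 0 + 0 + 0 + 0 = 2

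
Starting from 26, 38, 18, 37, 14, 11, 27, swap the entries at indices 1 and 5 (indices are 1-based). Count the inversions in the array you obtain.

There are 11 inversions.

Positions 1 and 5 hold 26 and 14; after swapping, the array is [14, 38, 18, 37, 26, 11, 27].
Sweep left to right; for each value list the smaller values that follow it:
14 → 11 → 1
38 → 18, 37, 26, 11, 27 → 5
18 → 11 → 1
37 → 26, 11, 27 → 3
26 → 11 → 1
11 → none → 0
27 → none → 0
Sum: 1 + 5 + 1 + 3 + 1 + 0 + 0 = 11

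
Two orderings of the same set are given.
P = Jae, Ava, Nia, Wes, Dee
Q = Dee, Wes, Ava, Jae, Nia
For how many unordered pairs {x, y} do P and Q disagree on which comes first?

Assign each item its position (1..5) in the first ordering, then rewrite the second ordering as that position sequence:
positions: Jae→1, Ava→2, Nia→3, Wes→4, Dee→5
second ordering as positions: [5, 4, 2, 1, 3]
Discordant pairs = inversions in this position sequence.
5: 4, 2, 1, 3 → 4
4: 2, 1, 3 → 3
2: 1 → 1
1: 0
3: 0
Total: 4 + 3 + 1 + 0 + 0 = 8

8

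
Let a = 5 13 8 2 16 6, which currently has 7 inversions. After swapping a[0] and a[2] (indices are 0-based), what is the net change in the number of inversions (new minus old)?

Positions 0 and 2 hold 5 and 8; after swapping, the array is [8, 13, 5, 2, 16, 6].
Count, for each position, how many later elements it exceeds:
8 → 5, 2, 6 → 3
13 → 5, 2, 6 → 3
5 → 2 → 1
2 → none → 0
16 → 6 → 1
6 → none → 0
Sum: 3 + 3 + 1 + 0 + 1 + 0 = 8
Change: 8 − 7 = +1

+1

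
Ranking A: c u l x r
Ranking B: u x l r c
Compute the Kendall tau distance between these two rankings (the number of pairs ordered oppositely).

There are 5 discordant pairs.

Assign each item its position (1..5) in the first ordering, then rewrite the second ordering as that position sequence:
positions: c→1, u→2, l→3, x→4, r→5
second ordering as positions: [2, 4, 3, 5, 1]
Discordant pairs = inversions in this position sequence.
2: 1 → 1
4: 3, 1 → 2
3: 1 → 1
5: 1 → 1
1: 0
Total: 1 + 2 + 1 + 1 + 0 = 5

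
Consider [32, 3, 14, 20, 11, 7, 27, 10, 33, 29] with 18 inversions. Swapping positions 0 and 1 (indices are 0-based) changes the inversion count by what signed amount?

Positions 0 and 1 hold 32 and 3; after swapping, the array is [3, 32, 14, 20, 11, 7, 27, 10, 33, 29].
For each element, count later entries that are smaller:
3 → none → 0
32 → 14, 20, 11, 7, 27, 10, 29 → 7
14 → 11, 7, 10 → 3
20 → 11, 7, 10 → 3
11 → 7, 10 → 2
7 → none → 0
27 → 10 → 1
10 → none → 0
33 → 29 → 1
29 → none → 0
Sum: 0 + 7 + 3 + 3 + 2 + 0 + 1 + 0 + 1 + 0 = 17
Change: 17 − 18 = -1

-1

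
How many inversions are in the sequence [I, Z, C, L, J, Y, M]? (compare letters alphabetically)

For each element, count later entries that are smaller:
I: 1
Z: 5
C: 0
L: 1
J: 0
Y: 1
M: 0
Sum: 1 + 5 + 0 + 1 + 0 + 1 + 0 = 8

Out-of-order pairs: 8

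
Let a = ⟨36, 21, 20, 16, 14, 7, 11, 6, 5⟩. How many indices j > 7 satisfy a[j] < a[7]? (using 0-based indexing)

1

The element at index 7 is 6.
Elements after it: 5
Those smaller than 6: 5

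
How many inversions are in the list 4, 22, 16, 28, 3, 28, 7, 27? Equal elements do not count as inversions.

Inversions: 11

Sweep left to right; for each value list the smaller values that follow it:
4: 1
22: 3
16: 2
28: 3
3: 0
28: 2
7: 0
27: 0
Sum: 1 + 3 + 2 + 3 + 0 + 2 + 0 + 0 = 11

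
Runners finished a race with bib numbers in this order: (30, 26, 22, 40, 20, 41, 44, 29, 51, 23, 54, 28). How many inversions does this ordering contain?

Element-by-element contributions:
30 → 26, 22, 20, 29, 23, 28 → 6
26 → 22, 20, 23 → 3
22 → 20 → 1
40 → 20, 29, 23, 28 → 4
20 → none → 0
41 → 29, 23, 28 → 3
44 → 29, 23, 28 → 3
29 → 23, 28 → 2
51 → 23, 28 → 2
23 → none → 0
54 → 28 → 1
28 → none → 0
Sum: 6 + 3 + 1 + 4 + 0 + 3 + 3 + 2 + 2 + 0 + 1 + 0 = 25

Out-of-order pairs: 25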